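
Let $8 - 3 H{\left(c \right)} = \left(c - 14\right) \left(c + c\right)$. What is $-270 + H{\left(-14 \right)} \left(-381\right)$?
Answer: $98282$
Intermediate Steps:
$H{\left(c \right)} = \frac{8}{3} - \frac{2 c \left(-14 + c\right)}{3}$ ($H{\left(c \right)} = \frac{8}{3} - \frac{\left(c - 14\right) \left(c + c\right)}{3} = \frac{8}{3} - \frac{\left(-14 + c\right) 2 c}{3} = \frac{8}{3} - \frac{2 c \left(-14 + c\right)}{3}$)
$-270 + H{\left(-14 \right)} \left(-381\right) = -270 + \left(\frac{8}{3} - \frac{2 \left(-14\right)^{2}}{3} + \frac{28}{3} \left(-14\right)\right) \left(-381\right) = -270 + \left(\frac{8}{3} - \frac{392}{3} - \frac{392}{3}\right) \left(-381\right) = -270 - -98552 = -270 + 98552 = 98282$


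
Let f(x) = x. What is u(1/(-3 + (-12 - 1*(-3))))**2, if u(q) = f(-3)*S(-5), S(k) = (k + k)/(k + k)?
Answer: 9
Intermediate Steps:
S(k) = 1 (S(k) = (2*k)/((2*k)) = (2*k)*(1/(2*k)) = 1)
u(q) = -3 (u(q) = -3*1 = -3)
u(1/(-3 + (-12 - 1*(-3))))**2 = (-3)**2 = 9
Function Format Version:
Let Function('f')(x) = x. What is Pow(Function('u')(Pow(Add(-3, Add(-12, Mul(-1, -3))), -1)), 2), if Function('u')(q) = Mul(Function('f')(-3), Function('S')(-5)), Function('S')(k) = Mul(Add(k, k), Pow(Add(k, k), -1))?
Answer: 9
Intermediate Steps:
Function('S')(k) = 1 (Function('S')(k) = Mul(Mul(2, k), Pow(Mul(2, k), -1)) = Mul(Mul(2, k), Mul(Rational(1, 2), Pow(k, -1))) = 1)
Function('u')(q) = -3 (Function('u')(q) = Mul(-3, 1) = -3)
Pow(Function('u')(Pow(Add(-3, Add(-12, Mul(-1, -3))), -1)), 2) = Pow(-3, 2) = 9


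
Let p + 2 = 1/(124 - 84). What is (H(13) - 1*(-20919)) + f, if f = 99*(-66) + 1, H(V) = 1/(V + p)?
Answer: 6344266/441 ≈ 14386.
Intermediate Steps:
p = -79/40 (p = -2 + 1/(124 - 84) = -2 + 1/40 = -79/40 ≈ -1.9750)
H(V) = 1/(-79/40 + V) (H(V) = 1/(V - 79/40) = 1/(-79/40 + V))
f = -6533 (f = -6534 + 1 = -6533)
(H(13) - 1*(-20919)) + f = (40/(-79 + 40*13) - 1*(-20919)) - 6533 = (40/(-79 + 520) + 20919) - 6533 = (40/441 + 20919) - 6533 = 9225319/441 - 6533 = 6344266/441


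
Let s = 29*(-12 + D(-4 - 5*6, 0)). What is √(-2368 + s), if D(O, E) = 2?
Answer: I*√2658 ≈ 51.556*I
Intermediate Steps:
s = -290 (s = 29*(-12 + 2) = 29*(-10) = -290)
√(-2368 + s) = √(-2368 - 290) = √(-2658) = I*√2658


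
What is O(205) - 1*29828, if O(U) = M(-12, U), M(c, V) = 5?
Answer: -29823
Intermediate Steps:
O(U) = 5
O(205) - 1*29828 = 5 - 1*29828 = 5 - 29828 = -29823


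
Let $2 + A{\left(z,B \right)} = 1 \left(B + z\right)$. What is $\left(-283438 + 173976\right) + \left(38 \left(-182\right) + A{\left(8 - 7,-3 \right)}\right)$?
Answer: $-116382$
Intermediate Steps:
$A{\left(z,B \right)} = -2 + B + z$ ($A{\left(z,B \right)} = -2 + 1 \left(B + z\right) = -2 + \left(B + z\right) = -2 + B + z$)
$\left(-283438 + 173976\right) + \left(38 \left(-182\right) + A{\left(8 - 7,-3 \right)}\right) = \left(-283438 + 173976\right) + \left(38 \left(-182\right) - 4\right) = -109462 - 6920 = -116382$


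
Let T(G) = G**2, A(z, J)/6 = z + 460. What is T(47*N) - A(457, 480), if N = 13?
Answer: 367819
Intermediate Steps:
A(z, J) = 2760 + 6*z (A(z, J) = 6*(z + 460) = 6*(460 + z) = 2760 + 6*z)
T(47*N) - A(457, 480) = (47*13)**2 - (2760 + 6*457) = 611**2 - (2760 + 2742) = 373321 - 1*5502 = 373321 - 5502 = 367819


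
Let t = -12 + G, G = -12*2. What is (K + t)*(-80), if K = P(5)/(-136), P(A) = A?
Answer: 49010/17 ≈ 2882.9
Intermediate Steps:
G = -24
K = -5/136 (K = 5/(-136) = 5*(-1/136) = -5/136 ≈ -0.036765)
t = -36 (t = -12 - 24 = -36)
(K + t)*(-80) = (-5/136 - 36)*(-80) = -4901/136*(-80) = 49010/17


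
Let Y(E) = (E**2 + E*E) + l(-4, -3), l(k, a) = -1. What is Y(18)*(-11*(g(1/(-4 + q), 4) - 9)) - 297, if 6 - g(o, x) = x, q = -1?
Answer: 49522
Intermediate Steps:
g(o, x) = 6 - x
Y(E) = -1 + 2*E**2 (Y(E) = (E**2 + E*E) - 1 = (E**2 + E**2) - 1 = 2*E**2 - 1 = -1 + 2*E**2)
Y(18)*(-11*(g(1/(-4 + q), 4) - 9)) - 297 = (-1 + 2*18**2)*(-11*((6 - 1*4) - 9)) - 297 = (-1 + 2*324)*(-11*((6 - 4) - 9)) - 297 = (-1 + 648)*(-11*(2 - 9)) - 297 = 647*(-11*(-7)) - 297 = 647*77 - 297 = 49819 - 297 = 49522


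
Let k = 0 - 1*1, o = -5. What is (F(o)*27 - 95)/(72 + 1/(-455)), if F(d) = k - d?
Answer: 5915/32759 ≈ 0.18056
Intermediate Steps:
k = -1 (k = 0 - 1 = -1)
F(d) = -1 - d
(F(o)*27 - 95)/(72 + 1/(-455)) = ((-1 - 1*(-5))*27 - 95)/(72 + 1/(-455)) = ((-1 + 5)*27 - 95)/(72 - 1/455) = (4*27 - 95)/(32759/455) = (108 - 95)*(455/32759) = 13*(455/32759) = 5915/32759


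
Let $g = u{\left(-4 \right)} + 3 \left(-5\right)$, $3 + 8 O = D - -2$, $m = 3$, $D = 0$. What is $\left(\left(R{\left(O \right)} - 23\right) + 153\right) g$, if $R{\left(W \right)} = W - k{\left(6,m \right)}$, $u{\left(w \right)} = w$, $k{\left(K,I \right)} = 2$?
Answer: $- \frac{19437}{8} \approx -2429.6$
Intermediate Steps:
$O = - \frac{1}{8}$ ($O = - \frac{3}{8} + \frac{0 - -2}{8} = - \frac{3}{8} + \frac{0 + 2}{8} = - \frac{3}{8} + \frac{1}{8} \cdot 2 = - \frac{3}{8} + \frac{1}{4} = - \frac{1}{8} \approx -0.125$)
$g = -19$ ($g = -4 + 3 \left(-5\right) = -4 - 15 = -19$)
$R{\left(W \right)} = -2 + W$ ($R{\left(W \right)} = W - 2 = -2 + W$)
$\left(\left(R{\left(O \right)} - 23\right) + 153\right) g = \left(\left(\left(-2 - \frac{1}{8}\right) - 23\right) + 153\right) \left(-19\right) = \left(\left(- \frac{17}{8} - 23\right) + 153\right) \left(-19\right) = \left(- \frac{201}{8} + 153\right) \left(-19\right) = \frac{1023}{8} \left(-19\right) = - \frac{19437}{8}$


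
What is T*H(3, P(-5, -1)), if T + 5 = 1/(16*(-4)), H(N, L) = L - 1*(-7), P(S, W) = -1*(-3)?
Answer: -1605/32 ≈ -50.156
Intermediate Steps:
P(S, W) = 3
H(N, L) = 7 + L (H(N, L) = L + 7 = 7 + L)
T = -321/64 (T = -5 + 1/(16*(-4)) = -5 + 1/(-64) = -5 - 1/64 = -321/64 ≈ -5.0156)
T*H(3, P(-5, -1)) = -321*(7 + 3)/64 = -321/64*10 = -1605/32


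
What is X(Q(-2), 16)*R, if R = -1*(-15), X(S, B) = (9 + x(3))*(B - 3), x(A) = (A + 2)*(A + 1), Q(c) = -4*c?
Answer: 5655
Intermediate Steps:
x(A) = (1 + A)*(2 + A) (x(A) = (2 + A)*(1 + A) = (1 + A)*(2 + A))
X(S, B) = -87 + 29*B (X(S, B) = (9 + (2 + 3² + 3*3))*(B - 3) = (9 + (2 + 9 + 9))*(-3 + B) = (9 + 20)*(-3 + B) = 29*(-3 + B) = -87 + 29*B)
R = 15
X(Q(-2), 16)*R = (-87 + 29*16)*15 = (-87 + 464)*15 = 377*15 = 5655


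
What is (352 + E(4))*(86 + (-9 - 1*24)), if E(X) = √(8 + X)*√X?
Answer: 18656 + 212*√3 ≈ 19023.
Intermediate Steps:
E(X) = √X*√(8 + X)
(352 + E(4))*(86 + (-9 - 1*24)) = (352 + √4*√(8 + 4))*(86 + (-9 - 1*24)) = (352 + 2*√12)*(86 + (-9 - 24)) = (352 + 2*(2*√3))*(86 - 33) = (352 + 4*√3)*53 = 18656 + 212*√3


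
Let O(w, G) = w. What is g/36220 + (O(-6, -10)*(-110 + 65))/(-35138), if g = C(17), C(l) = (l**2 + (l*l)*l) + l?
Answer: 86802911/636349180 ≈ 0.13641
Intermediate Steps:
C(l) = l + l**2 + l**3 (C(l) = (l**2 + l**2*l) + l = (l**2 + l**3) + l = l + l**2 + l**3)
g = 5219 (g = 17*(1 + 17 + 17**2) = 17*(1 + 17 + 289) = 17*307 = 5219)
g/36220 + (O(-6, -10)*(-110 + 65))/(-35138) = 5219/36220 - 6*(-110 + 65)/(-35138) = 5219*(1/36220) - 6*(-45)*(-1/35138) = 5219/36220 + 270*(-1/35138) = 5219/36220 - 135/17569 = 86802911/636349180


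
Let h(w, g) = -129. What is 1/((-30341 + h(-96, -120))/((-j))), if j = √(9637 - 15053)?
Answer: I*√1354/15235 ≈ 0.0024153*I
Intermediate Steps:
j = 2*I*√1354 (j = √(-5416) = 2*I*√1354 ≈ 73.594*I)
1/((-30341 + h(-96, -120))/((-j))) = 1/((-30341 - 129)/((-2*I*√1354))) = 1/(-30470*I*√1354/2708) = 1/(-15235*I*√1354/1354) = I*√1354/15235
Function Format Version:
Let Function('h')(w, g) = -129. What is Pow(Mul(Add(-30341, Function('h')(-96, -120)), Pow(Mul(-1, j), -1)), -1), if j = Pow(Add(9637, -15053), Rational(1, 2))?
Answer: Mul(Rational(1, 15235), I, Pow(1354, Rational(1, 2))) ≈ Mul(0.0024153, I)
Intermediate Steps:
j = Mul(2, I, Pow(1354, Rational(1, 2))) (j = Pow(-5416, Rational(1, 2)) = Mul(2, I, Pow(1354, Rational(1, 2))) ≈ Mul(73.594, I))
Pow(Mul(Add(-30341, Function('h')(-96, -120)), Pow(Mul(-1, j), -1)), -1) = Pow(Mul(Add(-30341, -129), Pow(Mul(-1, Mul(2, I, Pow(1354, Rational(1, 2)))), -1)), -1) = Pow(Mul(-30470, Pow(Mul(-2, I, Pow(1354, Rational(1, 2))), -1)), -1) = Pow(Mul(-30470, Mul(Rational(1, 2708), I, Pow(1354, Rational(1, 2)))), -1) = Pow(Mul(Rational(-15235, 1354), I, Pow(1354, Rational(1, 2))), -1) = Mul(Rational(1, 15235), I, Pow(1354, Rational(1, 2)))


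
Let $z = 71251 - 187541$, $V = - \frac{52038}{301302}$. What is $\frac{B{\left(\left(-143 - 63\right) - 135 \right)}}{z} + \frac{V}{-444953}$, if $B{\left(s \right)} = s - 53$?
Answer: $\frac{1467437545794}{433067929384715} \approx 0.0033885$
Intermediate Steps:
$V = - \frac{2891}{16739}$ ($V = \left(-52038\right) \frac{1}{301302} = - \frac{2891}{16739} \approx -0.17271$)
$z = -116290$
$B{\left(s \right)} = -53 + s$ ($B{\left(s \right)} = s - 53 = -53 + s$)
$\frac{B{\left(\left(-143 - 63\right) - 135 \right)}}{z} + \frac{V}{-444953} = \frac{-53 - 341}{-116290} - \frac{2891}{16739 \left(-444953\right)} = \left(-53 - 341\right) \left(- \frac{1}{116290}\right) - - \frac{2891}{7448068267} = \left(-53 - 341\right) \left(- \frac{1}{116290}\right) + \frac{2891}{7448068267} = \left(-394\right) \left(- \frac{1}{116290}\right) + \frac{2891}{7448068267} = \frac{197}{58145} + \frac{2891}{7448068267} = \frac{1467437545794}{433067929384715}$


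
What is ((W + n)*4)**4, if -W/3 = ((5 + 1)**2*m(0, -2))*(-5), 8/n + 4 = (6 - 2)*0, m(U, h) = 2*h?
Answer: 5593230584713216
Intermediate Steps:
n = -2 (n = 8/(-4 + (6 - 2)*0) = 8/(-4 + 4*0) = 8/(-4 + 0) = 8/(-4) = 8*(-1/4) = -2)
W = -2160 (W = -3*(5 + 1)**2*(2*(-2))*(-5) = -3*6**2*(-4)*(-5) = -3*36*(-4)*(-5) = -(-432)*(-5) = -3*720 = -2160)
((W + n)*4)**4 = ((-2160 - 2)*4)**4 = (-2162*4)**4 = (-8648)**4 = 5593230584713216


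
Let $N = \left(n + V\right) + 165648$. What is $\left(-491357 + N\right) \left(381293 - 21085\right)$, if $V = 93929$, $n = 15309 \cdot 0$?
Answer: $-83489010240$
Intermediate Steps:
$n = 0$
$N = 259577$ ($N = \left(0 + 93929\right) + 165648 = 93929 + 165648 = 259577$)
$\left(-491357 + N\right) \left(381293 - 21085\right) = \left(-491357 + 259577\right) \left(381293 - 21085\right) = \left(-231780\right) 360208 = -83489010240$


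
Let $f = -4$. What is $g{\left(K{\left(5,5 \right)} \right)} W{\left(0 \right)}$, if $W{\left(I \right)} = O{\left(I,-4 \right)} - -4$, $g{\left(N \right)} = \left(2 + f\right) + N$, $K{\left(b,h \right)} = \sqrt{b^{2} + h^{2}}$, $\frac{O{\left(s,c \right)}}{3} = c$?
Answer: $16 - 40 \sqrt{2} \approx -40.569$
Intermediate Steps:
$O{\left(s,c \right)} = 3 c$
$g{\left(N \right)} = -2 + N$ ($g{\left(N \right)} = \left(2 - 4\right) + N = -2 + N$)
$W{\left(I \right)} = -8$ ($W{\left(I \right)} = 3 \left(-4\right) - -4 = -12 + 4 = -8$)
$g{\left(K{\left(5,5 \right)} \right)} W{\left(0 \right)} = \left(-2 + \sqrt{5^{2} + 5^{2}}\right) \left(-8\right) = \left(-2 + \sqrt{25 + 25}\right) \left(-8\right) = \left(-2 + \sqrt{50}\right) \left(-8\right) = \left(-2 + 5 \sqrt{2}\right) \left(-8\right) = 16 - 40 \sqrt{2}$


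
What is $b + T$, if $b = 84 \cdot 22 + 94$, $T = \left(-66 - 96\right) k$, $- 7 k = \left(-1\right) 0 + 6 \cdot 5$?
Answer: $\frac{18454}{7} \approx 2636.3$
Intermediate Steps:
$k = - \frac{30}{7}$ ($k = - \frac{\left(-1\right) 0 + 6 \cdot 5}{7} = - \frac{0 + 30}{7} = \left(- \frac{1}{7}\right) 30 = - \frac{30}{7} \approx -4.2857$)
$T = \frac{4860}{7}$ ($T = \left(-66 - 96\right) \left(- \frac{30}{7}\right) = \left(-162\right) \left(- \frac{30}{7}\right) = \frac{4860}{7} \approx 694.29$)
$b = 1942$ ($b = 1848 + 94 = 1942$)
$b + T = 1942 + \frac{4860}{7} = \frac{18454}{7}$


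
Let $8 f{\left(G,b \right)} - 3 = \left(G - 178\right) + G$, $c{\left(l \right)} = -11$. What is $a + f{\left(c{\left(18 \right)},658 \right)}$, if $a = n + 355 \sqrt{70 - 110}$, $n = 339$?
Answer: $\frac{2515}{8} + 710 i \sqrt{10} \approx 314.38 + 2245.2 i$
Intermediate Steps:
$f{\left(G,b \right)} = - \frac{175}{8} + \frac{G}{4}$ ($f{\left(G,b \right)} = \frac{3}{8} + \frac{\left(G - 178\right) + G}{8} = \frac{3}{8} + \frac{\left(-178 + G\right) + G}{8} = \frac{3}{8} + \frac{-178 + 2 G}{8} = \frac{3}{8} + \left(- \frac{89}{4} + \frac{G}{4}\right) = - \frac{175}{8} + \frac{G}{4}$)
$a = 339 + 710 i \sqrt{10}$ ($a = 339 + 355 \sqrt{70 - 110} = 339 + 355 \sqrt{-40} = 339 + 355 \cdot 2 i \sqrt{10} = 339 + 710 i \sqrt{10} \approx 339.0 + 2245.2 i$)
$a + f{\left(c{\left(18 \right)},658 \right)} = \left(339 + 710 i \sqrt{10}\right) + \left(- \frac{175}{8} + \frac{1}{4} \left(-11\right)\right) = \left(339 + 710 i \sqrt{10}\right) - \frac{197}{8} = \frac{2515}{8} + 710 i \sqrt{10}$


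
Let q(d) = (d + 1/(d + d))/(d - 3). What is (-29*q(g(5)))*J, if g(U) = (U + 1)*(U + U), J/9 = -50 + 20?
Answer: 32973/4 ≈ 8243.3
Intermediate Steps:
J = -270 (J = 9*(-50 + 20) = 9*(-30) = -270)
g(U) = 2*U*(1 + U) (g(U) = (1 + U)*(2*U) = 2*U*(1 + U))
q(d) = (d + 1/(2*d))/(-3 + d)
(-29*q(g(5)))*J = -29*(½ + (2*5*(1 + 5))²)/((2*5*(1 + 5))*(-3 + 2*5*(1 + 5)))*(-270) = -29*(½ + (2*5*6)²)/((2*5*6)*(-3 + 2*5*6))*(-270) = -29*(½ + 60²)/(60*(-3 + 60))*(-270) = -29*(½ + 3600)/(60*57)*(-270) = -29*7201/(60*57*2)*(-270) = -29*379/360*(-270) = -10991/360*(-270) = 32973/4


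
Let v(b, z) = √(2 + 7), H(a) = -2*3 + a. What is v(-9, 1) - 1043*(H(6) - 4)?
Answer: 4175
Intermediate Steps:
H(a) = -6 + a
v(b, z) = 3 (v(b, z) = √9 = 3)
v(-9, 1) - 1043*(H(6) - 4) = 3 - 1043*((-6 + 6) - 4) = 3 - 1043*(0 - 4) = 3 - 1043*(-4) = 3 - 149*(-28) = 3 + 4172 = 4175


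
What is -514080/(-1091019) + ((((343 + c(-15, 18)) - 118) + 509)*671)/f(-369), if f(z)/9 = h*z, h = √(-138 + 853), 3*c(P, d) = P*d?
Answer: 171360/363673 - 39284*√715/215865 ≈ -4.3950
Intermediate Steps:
c(P, d) = P*d/3 (c(P, d) = (P*d)/3 = P*d/3)
h = √715 ≈ 26.739
f(z) = 9*z*√715 (f(z) = 9*(√715*z) = 9*(z*√715) = 9*z*√715)
-514080/(-1091019) + ((((343 + c(-15, 18)) - 118) + 509)*671)/f(-369) = -514080/(-1091019) + ((((343 + (⅓)*(-15)*18) - 118) + 509)*671)/((9*(-369)*√715)) = -514080*(-1/1091019) + ((((343 - 90) - 118) + 509)*671)/((-3321*√715)) = 171360/363673 + (((253 - 118) + 509)*671)*(-√715/2374515) = 171360/363673 + ((135 + 509)*671)*(-√715/2374515) = 171360/363673 + (644*671)*(-√715/2374515) = 171360/363673 + 432124*(-√715/2374515) = 171360/363673 - 39284*√715/215865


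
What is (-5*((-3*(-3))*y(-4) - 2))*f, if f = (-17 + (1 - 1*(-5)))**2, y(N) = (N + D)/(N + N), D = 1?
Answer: -6655/8 ≈ -831.88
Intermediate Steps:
y(N) = (1 + N)/(2*N) (y(N) = (N + 1)/(N + N) = (1 + N)/((2*N)) = (1 + N)*(1/(2*N)) = (1 + N)/(2*N))
f = 121 (f = (-17 + (1 + 5))**2 = (-17 + 6)**2 = (-11)**2 = 121)
(-5*((-3*(-3))*y(-4) - 2))*f = -5*((-3*(-3))*((1/2)*(1 - 4)/(-4)) - 2)*121 = -5*(9*((1/2)*(-1/4)*(-3)) - 2)*121 = -5*(9*(3/8) - 2)*121 = -5*(27/8 - 2)*121 = -5*11/8*121 = -55/8*121 = -6655/8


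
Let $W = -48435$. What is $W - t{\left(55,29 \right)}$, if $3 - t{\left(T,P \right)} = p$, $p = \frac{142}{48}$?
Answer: $- \frac{1162441}{24} \approx -48435.0$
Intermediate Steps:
$p = \frac{71}{24}$ ($p = 142 \cdot \frac{1}{48} = \frac{71}{24} \approx 2.9583$)
$t{\left(T,P \right)} = \frac{1}{24}$ ($t{\left(T,P \right)} = 3 - \frac{71}{24} = \frac{1}{24}$)
$W - t{\left(55,29 \right)} = -48435 - \frac{1}{24} = - \frac{1162441}{24}$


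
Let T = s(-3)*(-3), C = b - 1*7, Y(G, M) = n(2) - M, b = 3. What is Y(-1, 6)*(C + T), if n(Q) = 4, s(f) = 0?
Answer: 8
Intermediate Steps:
Y(G, M) = 4 - M
C = -4 (C = 3 - 1*7 = 3 - 7 = -4)
T = 0 (T = 0*(-3) = 0)
Y(-1, 6)*(C + T) = (4 - 1*6)*(-4 + 0) = (4 - 6)*(-4) = -2*(-4) = 8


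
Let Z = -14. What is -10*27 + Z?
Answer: -284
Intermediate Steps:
-10*27 + Z = -10*27 - 14 = -270 - 14 = -284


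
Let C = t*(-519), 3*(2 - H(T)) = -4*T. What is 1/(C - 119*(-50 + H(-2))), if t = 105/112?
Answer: 48/266053 ≈ 0.00018042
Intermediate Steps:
t = 15/16 (t = 105*(1/112) = 15/16 ≈ 0.93750)
H(T) = 2 + 4*T/3 (H(T) = 2 - (-4)*T/3 = 2 + 4*T/3)
C = -7785/16 (C = (15/16)*(-519) = -7785/16 ≈ -486.56)
1/(C - 119*(-50 + H(-2))) = 1/(-7785/16 - 119*(-50 + (2 + (4/3)*(-2)))) = 1/(-7785/16 - 119*(-50 + (2 - 8/3))) = 1/(-7785/16 - 119*(-50 - 2/3)) = 1/(-7785/16 - 119*(-152/3)) = 1/(-7785/16 + 18088/3) = 1/(266053/48) = 48/266053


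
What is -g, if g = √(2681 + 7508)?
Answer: -√10189 ≈ -100.94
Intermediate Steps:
g = √10189 ≈ 100.94
-g = -√10189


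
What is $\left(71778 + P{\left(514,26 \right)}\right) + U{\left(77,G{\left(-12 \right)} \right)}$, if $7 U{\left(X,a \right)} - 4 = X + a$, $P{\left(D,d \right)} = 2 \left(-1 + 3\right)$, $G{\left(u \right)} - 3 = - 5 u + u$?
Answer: $\frac{502606}{7} \approx 71801.0$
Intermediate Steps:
$G{\left(u \right)} = 3 - 4 u$ ($G{\left(u \right)} = 3 + \left(- 5 u + u\right) = 3 - 4 u$)
$P{\left(D,d \right)} = 4$ ($P{\left(D,d \right)} = 2 \cdot 2 = 4$)
$U{\left(X,a \right)} = \frac{4}{7} + \frac{X}{7} + \frac{a}{7}$ ($U{\left(X,a \right)} = \frac{4}{7} + \frac{X + a}{7} = \frac{4}{7} + \left(\frac{X}{7} + \frac{a}{7}\right) = \frac{4}{7} + \frac{X}{7} + \frac{a}{7}$)
$\left(71778 + P{\left(514,26 \right)}\right) + U{\left(77,G{\left(-12 \right)} \right)} = \left(71778 + 4\right) + \left(\frac{4}{7} + \frac{1}{7} \cdot 77 + \frac{3 - -48}{7}\right) = 71782 + \left(\frac{4}{7} + 11 + \frac{3 + 48}{7}\right) = 71782 + \left(\frac{4}{7} + 11 + \frac{1}{7} \cdot 51\right) = 71782 + \left(\frac{4}{7} + 11 + \frac{51}{7}\right) = 71782 + \frac{132}{7} = \frac{502606}{7}$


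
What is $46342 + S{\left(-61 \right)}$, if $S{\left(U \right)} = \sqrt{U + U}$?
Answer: $46342 + i \sqrt{122} \approx 46342.0 + 11.045 i$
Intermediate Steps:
$S{\left(U \right)} = \sqrt{2} \sqrt{U}$ ($S{\left(U \right)} = \sqrt{2 U} = \sqrt{2} \sqrt{U}$)
$46342 + S{\left(-61 \right)} = 46342 + \sqrt{2} \sqrt{-61} = 46342 + \sqrt{2} i \sqrt{61} = 46342 + i \sqrt{122}$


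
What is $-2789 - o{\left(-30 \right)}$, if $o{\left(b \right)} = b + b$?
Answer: $-2729$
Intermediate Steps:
$o{\left(b \right)} = 2 b$
$-2789 - o{\left(-30 \right)} = -2789 - 2 \left(-30\right) = -2789 - -60 = -2789 + 60 = -2729$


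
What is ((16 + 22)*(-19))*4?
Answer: -2888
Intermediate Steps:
((16 + 22)*(-19))*4 = (38*(-19))*4 = -722*4 = -2888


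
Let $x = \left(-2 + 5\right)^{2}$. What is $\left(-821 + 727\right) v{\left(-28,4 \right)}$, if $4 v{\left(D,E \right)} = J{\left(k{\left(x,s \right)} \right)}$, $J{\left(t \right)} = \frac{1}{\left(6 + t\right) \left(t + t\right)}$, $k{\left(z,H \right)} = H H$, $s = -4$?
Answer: $- \frac{47}{1408} \approx -0.033381$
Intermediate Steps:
$x = 9$ ($x = 3^{2} = 9$)
$k{\left(z,H \right)} = H^{2}$
$J{\left(t \right)} = \frac{1}{2 t \left(6 + t\right)}$ ($J{\left(t \right)} = \frac{1}{\left(6 + t\right) 2 t} = \frac{1}{2 t \left(6 + t\right)}$)
$v{\left(D,E \right)} = \frac{1}{2816}$ ($v{\left(D,E \right)} = \frac{\frac{1}{2} \frac{1}{\left(-4\right)^{2}} \frac{1}{6 + \left(-4\right)^{2}}}{4} = \frac{\frac{1}{2} \cdot \frac{1}{16} \frac{1}{6 + 16}}{4} = \frac{\frac{1}{2} \cdot \frac{1}{16} \cdot \frac{1}{22}}{4} = \frac{1}{4} \cdot \frac{1}{704} = \frac{1}{2816}$)
$\left(-821 + 727\right) v{\left(-28,4 \right)} = \left(-821 + 727\right) \frac{1}{2816} = \left(-94\right) \frac{1}{2816} = - \frac{47}{1408}$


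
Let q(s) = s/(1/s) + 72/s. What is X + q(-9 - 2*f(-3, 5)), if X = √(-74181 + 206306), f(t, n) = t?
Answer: -15 + 5*√5285 ≈ 348.49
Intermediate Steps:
q(s) = s² + 72/s (q(s) = s*s + 72/s = s² + 72/s)
X = 5*√5285 (X = √132125 = 5*√5285 ≈ 363.49)
X + q(-9 - 2*f(-3, 5)) = 5*√5285 + (72 + (-9 - 2*(-3))³)/(-9 - 2*(-3)) = 5*√5285 + (72 + (-9 + 6)³)/(-9 + 6) = 5*√5285 + (72 + (-3)³)/(-3) = 5*√5285 - (72 - 27)/3 = 5*√5285 - ⅓*45 = 5*√5285 - 15 = -15 + 5*√5285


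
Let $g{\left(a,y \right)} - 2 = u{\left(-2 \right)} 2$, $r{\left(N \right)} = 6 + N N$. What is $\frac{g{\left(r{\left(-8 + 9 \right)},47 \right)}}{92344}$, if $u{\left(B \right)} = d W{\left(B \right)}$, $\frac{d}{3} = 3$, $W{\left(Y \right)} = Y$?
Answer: $- \frac{1}{2716} \approx -0.00036819$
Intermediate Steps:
$d = 9$ ($d = 3 \cdot 3 = 9$)
$u{\left(B \right)} = 9 B$
$r{\left(N \right)} = 6 + N^{2}$
$g{\left(a,y \right)} = -34$ ($g{\left(a,y \right)} = 2 + 9 \left(-2\right) 2 = 2 - 36 = -34$)
$\frac{g{\left(r{\left(-8 + 9 \right)},47 \right)}}{92344} = - \frac{34}{92344} = \left(-34\right) \frac{1}{92344} = - \frac{1}{2716}$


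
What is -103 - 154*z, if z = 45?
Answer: -7033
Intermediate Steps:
-103 - 154*z = -103 - 154*45 = -103 - 6930 = -7033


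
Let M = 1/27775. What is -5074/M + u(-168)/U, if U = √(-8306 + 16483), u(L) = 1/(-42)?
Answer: -140930350 - √8177/343434 ≈ -1.4093e+8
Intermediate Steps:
u(L) = -1/42
U = √8177 ≈ 90.427
M = 1/27775 ≈ 3.6004e-5
-5074/M + u(-168)/U = -5074/1/27775 - √8177/8177/42 = -5074*27775 - √8177/343434 = -140930350 - √8177/343434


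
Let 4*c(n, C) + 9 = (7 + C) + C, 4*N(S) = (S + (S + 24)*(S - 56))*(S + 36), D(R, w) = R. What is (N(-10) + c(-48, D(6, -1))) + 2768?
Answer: -6601/2 ≈ -3300.5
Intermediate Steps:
N(S) = (36 + S)*(S + (-56 + S)*(24 + S))/4 (N(S) = ((S + (S + 24)*(S - 56))*(S + 36))/4 = ((S + (24 + S)*(-56 + S))*(36 + S))/4 = ((S + (-56 + S)*(24 + S))*(36 + S))/4 = ((36 + S)*(S + (-56 + S)*(24 + S)))/4 = (36 + S)*(S + (-56 + S)*(24 + S))/4)
c(n, C) = -½ + C/2 (c(n, C) = -9/4 + ((7 + C) + C)/4 = -9/4 + (7 + 2*C)/4 = -9/4 + (7/4 + C/2) = -½ + C/2)
(N(-10) + c(-48, D(6, -1))) + 2768 = ((-12096 - 615*(-10) + (¼)*(-10)³ + (5/4)*(-10)²) + (-½ + (½)*6)) + 2768 = ((-12096 + 6150 + (¼)*(-1000) + (5/4)*100) + (-½ + 3)) + 2768 = ((-12096 + 6150 - 250 + 125) + 5/2) + 2768 = (-6071 + 5/2) + 2768 = -12137/2 + 2768 = -6601/2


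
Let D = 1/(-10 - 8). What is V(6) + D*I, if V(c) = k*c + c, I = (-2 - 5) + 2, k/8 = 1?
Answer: 977/18 ≈ 54.278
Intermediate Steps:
k = 8 (k = 8*1 = 8)
I = -5 (I = -7 + 2 = -5)
D = -1/18 (D = 1/(-18) = -1/18 ≈ -0.055556)
V(c) = 9*c (V(c) = 8*c + c = 9*c)
V(6) + D*I = 9*6 - 1/18*(-5) = 54 + 5/18 = 977/18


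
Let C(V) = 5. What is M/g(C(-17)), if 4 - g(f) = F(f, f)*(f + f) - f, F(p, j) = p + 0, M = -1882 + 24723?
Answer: -22841/41 ≈ -557.10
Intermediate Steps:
M = 22841
F(p, j) = p
g(f) = 4 + f - 2*f² (g(f) = 4 - (f*(f + f) - f) = 4 - (f*(2*f) - f) = 4 - (2*f² - f) = 4 - (-f + 2*f²) = 4 + (f - 2*f²) = 4 + f - 2*f²)
M/g(C(-17)) = 22841/(4 + 5 - 2*5²) = 22841/(4 + 5 - 2*25) = 22841/(4 + 5 - 50) = 22841/(-41) = 22841*(-1/41) = -22841/41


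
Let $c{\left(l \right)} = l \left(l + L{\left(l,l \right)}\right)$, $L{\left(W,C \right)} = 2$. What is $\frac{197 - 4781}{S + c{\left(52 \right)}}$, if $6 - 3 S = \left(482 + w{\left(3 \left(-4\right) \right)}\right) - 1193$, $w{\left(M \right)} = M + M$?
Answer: $- \frac{4584}{3055} \approx -1.5005$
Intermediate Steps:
$w{\left(M \right)} = 2 M$
$c{\left(l \right)} = l \left(2 + l\right)$ ($c{\left(l \right)} = l \left(l + 2\right) = l \left(2 + l\right)$)
$S = 247$ ($S = 2 - \frac{\left(482 + 2 \cdot 3 \left(-4\right)\right) - 1193}{3} = 2 - \frac{\left(482 + 2 \left(-12\right)\right) - 1193}{3} = 2 - \frac{\left(482 - 24\right) - 1193}{3} = 2 - \frac{458 - 1193}{3} = 2 - -245 = 2 + 245 = 247$)
$\frac{197 - 4781}{S + c{\left(52 \right)}} = \frac{197 - 4781}{247 + 52 \left(2 + 52\right)} = - \frac{4584}{247 + 52 \cdot 54} = - \frac{4584}{247 + 2808} = - \frac{4584}{3055}$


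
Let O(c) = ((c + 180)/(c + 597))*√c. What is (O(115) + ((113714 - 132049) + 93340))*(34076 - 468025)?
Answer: -32548344745 - 128014955*√115/712 ≈ -3.2550e+10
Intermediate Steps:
O(c) = √c*(180 + c)/(597 + c) (O(c) = ((180 + c)/(597 + c))*√c = √c*(180 + c)/(597 + c))
(O(115) + ((113714 - 132049) + 93340))*(34076 - 468025) = (√115*(180 + 115)/(597 + 115) + ((113714 - 132049) + 93340))*(34076 - 468025) = (√115*295/712 + (-18335 + 93340))*(-433949) = (√115*(1/712)*295 + 75005)*(-433949) = (295*√115/712 + 75005)*(-433949) = (75005 + 295*√115/712)*(-433949) = -32548344745 - 128014955*√115/712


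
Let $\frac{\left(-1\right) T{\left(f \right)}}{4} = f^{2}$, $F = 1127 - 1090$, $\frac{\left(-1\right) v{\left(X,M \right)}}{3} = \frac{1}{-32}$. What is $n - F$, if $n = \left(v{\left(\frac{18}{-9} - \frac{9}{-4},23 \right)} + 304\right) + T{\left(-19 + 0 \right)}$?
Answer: $- \frac{37661}{32} \approx -1176.9$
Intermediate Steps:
$v{\left(X,M \right)} = \frac{3}{32}$ ($v{\left(X,M \right)} = - \frac{3}{-32} = \left(-3\right) \left(- \frac{1}{32}\right) = \frac{3}{32}$)
$F = 37$ ($F = 1127 - 1090 = 37$)
$T{\left(f \right)} = - 4 f^{2}$
$n = - \frac{36477}{32}$ ($n = \left(\frac{3}{32} + 304\right) - 4 \left(-19 + 0\right)^{2} = \frac{9731}{32} - 4 \left(-19\right)^{2} = \frac{9731}{32} - 1444 = - \frac{36477}{32} \approx -1139.9$)
$n - F = - \frac{36477}{32} - 37 = - \frac{37661}{32}$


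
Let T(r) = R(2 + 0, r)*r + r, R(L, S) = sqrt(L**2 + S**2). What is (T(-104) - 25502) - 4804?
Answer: -30410 - 208*sqrt(2705) ≈ -41228.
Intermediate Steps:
T(r) = r + r*sqrt(4 + r**2) (T(r) = sqrt((2 + 0)**2 + r**2)*r + r = sqrt(2**2 + r**2)*r + r = sqrt(4 + r**2)*r + r = r*sqrt(4 + r**2) + r = r + r*sqrt(4 + r**2))
(T(-104) - 25502) - 4804 = (-104*(1 + sqrt(4 + (-104)**2)) - 25502) - 4804 = (-104*(1 + sqrt(4 + 10816)) - 25502) - 4804 = (-104*(1 + sqrt(10820)) - 25502) - 4804 = (-104*(1 + 2*sqrt(2705)) - 25502) - 4804 = ((-104 - 208*sqrt(2705)) - 25502) - 4804 = (-25606 - 208*sqrt(2705)) - 4804 = -30410 - 208*sqrt(2705)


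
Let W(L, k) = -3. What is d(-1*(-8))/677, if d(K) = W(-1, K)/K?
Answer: -3/5416 ≈ -0.00055391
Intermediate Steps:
d(K) = -3/K
d(-1*(-8))/677 = -3/((-1*(-8)))/677 = -3/8*(1/677) = -3*⅛*(1/677) = -3/8*1/677 = -3/5416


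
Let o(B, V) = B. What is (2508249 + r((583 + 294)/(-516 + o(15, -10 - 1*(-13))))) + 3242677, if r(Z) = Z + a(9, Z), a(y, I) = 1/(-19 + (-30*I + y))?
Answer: 20456612731567/3557100 ≈ 5.7509e+6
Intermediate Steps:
a(y, I) = 1/(-19 + y - 30*I) (a(y, I) = 1/(-19 + (y - 30*I)) = 1/(-19 + y - 30*I))
r(Z) = Z + 1/(-10 - 30*Z) (r(Z) = Z + 1/(-19 + 9 - 30*Z) = Z + 1/(-10 - 30*Z))
(2508249 + r((583 + 294)/(-516 + o(15, -10 - 1*(-13))))) + 3242677 = (2508249 + ((583 + 294)/(-516 + 15) - 1/(10 + 30*((583 + 294)/(-516 + 15))))) + 3242677 = (2508249 + (877/(-501) - 1/(10 + 30*(877/(-501))))) + 3242677 = (2508249 + (877*(-1/501) - 1/(10 + 30*(877*(-1/501))))) + 3242677 = (2508249 + (-877/501 - 1/(10 + 30*(-877/501)))) + 3242677 = (2508249 + (-877/501 - 1/(10 - 8770/167))) + 3242677 = (2508249 + (-877/501 - 1/(-7100/167))) + 3242677 = (2508249 + (-877/501 - 1*(-167/7100))) + 3242677 = (2508249 + (-877/501 + 167/7100)) + 3242677 = (2508249 - 6143033/3557100) + 3242677 = 8922086374867/3557100 + 3242677 = 20456612731567/3557100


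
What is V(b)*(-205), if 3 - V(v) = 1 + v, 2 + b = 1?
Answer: -615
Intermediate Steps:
b = -1 (b = -2 + 1 = -1)
V(v) = 2 - v (V(v) = 3 - (1 + v) = 3 + (-1 - v) = 2 - v)
V(b)*(-205) = (2 - 1*(-1))*(-205) = (2 + 1)*(-205) = 3*(-205) = -615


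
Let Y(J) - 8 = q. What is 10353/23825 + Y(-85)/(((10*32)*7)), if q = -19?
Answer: 4585729/10673600 ≈ 0.42963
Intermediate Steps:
Y(J) = -11 (Y(J) = 8 - 19 = -11)
10353/23825 + Y(-85)/(((10*32)*7)) = 10353/23825 - 11/((10*32)*7) = 10353*(1/23825) - 11/(320*7) = 10353/23825 - 11/2240 = 4585729/10673600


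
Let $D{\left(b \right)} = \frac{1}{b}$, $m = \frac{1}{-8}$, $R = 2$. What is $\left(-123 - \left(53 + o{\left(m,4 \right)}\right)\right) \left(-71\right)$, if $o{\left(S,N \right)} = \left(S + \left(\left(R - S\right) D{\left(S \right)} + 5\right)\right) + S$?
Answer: $\frac{46505}{4} \approx 11626.0$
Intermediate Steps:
$m = - \frac{1}{8} \approx -0.125$
$o{\left(S,N \right)} = 5 + 2 S + \frac{2 - S}{S}$ ($o{\left(S,N \right)} = \left(S + \left(\frac{2 - S}{S} + 5\right)\right) + S = \left(S + \left(5 + \frac{2 - S}{S}\right)\right) + S = \left(5 + S + \frac{2 - S}{S}\right) + S = 5 + 2 S + \frac{2 - S}{S}$)
$\left(-123 - \left(53 + o{\left(m,4 \right)}\right)\right) \left(-71\right) = \left(-123 - \left(57 - 16 - \frac{1}{4}\right)\right) \left(-71\right) = \left(-123 - \left(\frac{227}{4} - 16\right)\right) \left(-71\right) = \left(-123 - \frac{163}{4}\right) \left(-71\right) = \left(- \frac{655}{4}\right) \left(-71\right) = \frac{46505}{4}$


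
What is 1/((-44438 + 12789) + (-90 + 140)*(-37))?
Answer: -1/33499 ≈ -2.9852e-5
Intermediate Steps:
1/((-44438 + 12789) + (-90 + 140)*(-37)) = 1/(-31649 + 50*(-37)) = 1/(-31649 - 1850) = 1/(-33499) = -1/33499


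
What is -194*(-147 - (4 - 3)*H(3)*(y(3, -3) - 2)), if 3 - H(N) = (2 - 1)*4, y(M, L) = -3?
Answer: 29488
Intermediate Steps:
H(N) = -1 (H(N) = 3 - (2 - 1)*4 = 3 - 4 = -1)
-194*(-147 - (4 - 3)*H(3)*(y(3, -3) - 2)) = -194*(-147 - (4 - 3)*(-(-3 - 2))) = -194*(-147 - (-1*(-5))) = -194*(-147 - 5) = -194*(-152) = 29488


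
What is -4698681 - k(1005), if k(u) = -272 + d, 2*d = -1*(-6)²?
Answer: -4698391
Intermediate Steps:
d = -18 (d = (-1*(-6)²)/2 = (-1*36)/2 = (½)*(-36) = -18)
k(u) = -290 (k(u) = -272 - 18 = -290)
-4698681 - k(1005) = -4698681 - 1*(-290) = -4698681 + 290 = -4698391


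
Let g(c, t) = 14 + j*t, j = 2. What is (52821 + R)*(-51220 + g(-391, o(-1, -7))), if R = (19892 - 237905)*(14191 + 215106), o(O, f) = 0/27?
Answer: 2559771248892240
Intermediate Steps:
o(O, f) = 0 (o(O, f) = 0*(1/27) = 0)
R = -49989726861 (R = -218013*229297 = -49989726861)
g(c, t) = 14 + 2*t
(52821 + R)*(-51220 + g(-391, o(-1, -7))) = (52821 - 49989726861)*(-51220 + (14 + 2*0)) = -49989674040*(-51220 + (14 + 0)) = -49989674040*(-51220 + 14) = -49989674040*(-51206) = 2559771248892240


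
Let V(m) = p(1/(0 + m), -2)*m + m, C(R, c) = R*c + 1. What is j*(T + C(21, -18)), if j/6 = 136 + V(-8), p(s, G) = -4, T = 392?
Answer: 14400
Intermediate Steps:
C(R, c) = 1 + R*c
V(m) = -3*m (V(m) = -4*m + m = -3*m)
j = 960 (j = 6*(136 - 3*(-8)) = 6*(136 + 24) = 6*160 = 960)
j*(T + C(21, -18)) = 960*(392 + (1 + 21*(-18))) = 960*(392 + (1 - 378)) = 960*(392 - 377) = 960*15 = 14400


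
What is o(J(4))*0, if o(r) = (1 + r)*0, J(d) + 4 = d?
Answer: 0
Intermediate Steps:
J(d) = -4 + d
o(r) = 0
o(J(4))*0 = 0*0 = 0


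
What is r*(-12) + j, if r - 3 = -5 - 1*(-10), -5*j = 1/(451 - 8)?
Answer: -212641/2215 ≈ -96.000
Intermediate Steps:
j = -1/2215 (j = -1/(5*(451 - 8)) = -1/5/443 = -1/5*1/443 = -1/2215 ≈ -0.00045147)
r = 8 (r = 3 + (-5 - 1*(-10)) = 3 + (-5 + 10) = 3 + 5 = 8)
r*(-12) + j = 8*(-12) - 1/2215 = -96 - 1/2215 = -212641/2215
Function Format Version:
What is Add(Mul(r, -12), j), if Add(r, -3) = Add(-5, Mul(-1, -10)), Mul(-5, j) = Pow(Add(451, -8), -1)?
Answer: Rational(-212641, 2215) ≈ -96.000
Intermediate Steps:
j = Rational(-1, 2215) (j = Mul(Rational(-1, 5), Pow(Add(451, -8), -1)) = Mul(Rational(-1, 5), Pow(443, -1)) = Mul(Rational(-1, 5), Rational(1, 443)) = Rational(-1, 2215) ≈ -0.00045147)
r = 8 (r = Add(3, Add(-5, Mul(-1, -10))) = Add(3, Add(-5, 10)) = Add(3, 5) = 8)
Add(Mul(r, -12), j) = Add(Mul(8, -12), Rational(-1, 2215)) = Add(-96, Rational(-1, 2215)) = Rational(-212641, 2215)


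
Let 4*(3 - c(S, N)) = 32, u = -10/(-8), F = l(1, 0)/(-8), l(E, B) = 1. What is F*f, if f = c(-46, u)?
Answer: 5/8 ≈ 0.62500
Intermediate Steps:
F = -⅛ (F = 1/(-8) = 1*(-⅛) = -⅛ ≈ -0.12500)
u = 5/4 (u = -10*(-⅛) = 5/4 ≈ 1.2500)
c(S, N) = -5 (c(S, N) = 3 - ¼*32 = 3 - 8 = -5)
f = -5
F*f = -⅛*(-5) = 5/8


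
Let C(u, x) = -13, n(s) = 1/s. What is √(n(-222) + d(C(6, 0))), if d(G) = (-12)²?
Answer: √7096674/222 ≈ 12.000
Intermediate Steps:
d(G) = 144
√(n(-222) + d(C(6, 0))) = √(1/(-222) + 144) = √(-1/222 + 144) = √(31967/222) = √7096674/222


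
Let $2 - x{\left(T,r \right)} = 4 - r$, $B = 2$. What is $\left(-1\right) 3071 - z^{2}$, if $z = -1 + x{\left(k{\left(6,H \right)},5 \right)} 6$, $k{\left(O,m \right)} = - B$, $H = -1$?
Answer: $-3360$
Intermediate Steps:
$k{\left(O,m \right)} = -2$ ($k{\left(O,m \right)} = \left(-1\right) 2 = -2$)
$x{\left(T,r \right)} = -2 + r$ ($x{\left(T,r \right)} = 2 - \left(4 - r\right) = 2 + \left(-4 + r\right) = -2 + r$)
$z = 17$ ($z = -1 + \left(-2 + 5\right) 6 = -1 + 3 \cdot 6 = -1 + 18 = 17$)
$\left(-1\right) 3071 - z^{2} = \left(-1\right) 3071 - 17^{2} = -3071 - 289 = -3360$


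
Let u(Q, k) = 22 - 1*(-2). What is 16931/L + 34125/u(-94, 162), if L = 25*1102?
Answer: 156758349/110200 ≈ 1422.5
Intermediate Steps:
u(Q, k) = 24 (u(Q, k) = 22 + 2 = 24)
L = 27550
16931/L + 34125/u(-94, 162) = 16931/27550 + 34125/24 = 16931*(1/27550) + 34125*(1/24) = 16931/27550 + 11375/8 = 156758349/110200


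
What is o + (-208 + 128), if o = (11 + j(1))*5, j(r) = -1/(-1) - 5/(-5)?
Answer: -15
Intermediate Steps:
j(r) = 2 (j(r) = -1*(-1) - 5*(-⅕) = 1 + 1 = 2)
o = 65 (o = (11 + 2)*5 = 13*5 = 65)
o + (-208 + 128) = 65 + (-208 + 128) = 65 - 80 = -15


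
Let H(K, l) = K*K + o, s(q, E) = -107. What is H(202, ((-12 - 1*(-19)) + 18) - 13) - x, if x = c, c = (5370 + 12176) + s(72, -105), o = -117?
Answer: 23248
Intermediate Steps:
c = 17439 (c = (5370 + 12176) - 107 = 17546 - 107 = 17439)
H(K, l) = -117 + K² (H(K, l) = K*K - 117 = K² - 117 = -117 + K²)
x = 17439
H(202, ((-12 - 1*(-19)) + 18) - 13) - x = (-117 + 202²) - 1*17439 = (-117 + 40804) - 17439 = 40687 - 17439 = 23248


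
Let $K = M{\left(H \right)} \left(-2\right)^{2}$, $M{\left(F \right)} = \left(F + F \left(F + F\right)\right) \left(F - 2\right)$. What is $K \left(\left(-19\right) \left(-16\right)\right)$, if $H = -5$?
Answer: $-383040$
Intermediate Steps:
$M{\left(F \right)} = \left(-2 + F\right) \left(F + 2 F^{2}\right)$ ($M{\left(F \right)} = \left(F + F 2 F\right) \left(-2 + F\right) = \left(F + 2 F^{2}\right) \left(-2 + F\right) = \left(-2 + F\right) \left(F + 2 F^{2}\right)$)
$K = -1260$ ($K = - 5 \left(-2 - -15 + 2 \left(-5\right)^{2}\right) \left(-2\right)^{2} = - 5 \left(-2 + 15 + 2 \cdot 25\right) 4 = - 5 \left(-2 + 15 + 50\right) 4 = \left(-5\right) 63 \cdot 4 = \left(-315\right) 4 = -1260$)
$K \left(\left(-19\right) \left(-16\right)\right) = - 1260 \left(\left(-19\right) \left(-16\right)\right) = \left(-1260\right) 304 = -383040$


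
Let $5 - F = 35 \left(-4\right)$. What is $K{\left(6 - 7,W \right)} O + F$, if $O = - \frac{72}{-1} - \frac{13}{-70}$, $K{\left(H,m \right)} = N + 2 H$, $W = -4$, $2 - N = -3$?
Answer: $\frac{25309}{70} \approx 361.56$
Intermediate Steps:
$N = 5$ ($N = 2 - -3 = 2 + 3 = 5$)
$K{\left(H,m \right)} = 5 + 2 H$
$O = \frac{5053}{70}$ ($O = \left(-72\right) \left(-1\right) - - \frac{13}{70} = 72 + \frac{13}{70} = \frac{5053}{70} \approx 72.186$)
$F = 145$ ($F = 5 - 35 \left(-4\right) = 5 - -140 = 5 + 140 = 145$)
$K{\left(6 - 7,W \right)} O + F = \left(5 + 2 \left(6 - 7\right)\right) \frac{5053}{70} + 145 = \left(5 + 2 \left(-1\right)\right) \frac{5053}{70} + 145 = \left(5 - 2\right) \frac{5053}{70} + 145 = 3 \cdot \frac{5053}{70} + 145 = \frac{15159}{70} + 145 = \frac{25309}{70}$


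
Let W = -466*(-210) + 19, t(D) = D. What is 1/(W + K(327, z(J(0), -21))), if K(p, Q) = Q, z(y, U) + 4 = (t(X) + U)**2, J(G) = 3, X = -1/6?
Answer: 36/3539629 ≈ 1.0171e-5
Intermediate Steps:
X = -1/6 (X = -1*1/6 = -1/6 ≈ -0.16667)
z(y, U) = -4 + (-1/6 + U)**2
W = 97879 (W = 97860 + 19 = 97879)
1/(W + K(327, z(J(0), -21))) = 1/(97879 + (-4 + (-1 + 6*(-21))**2/36)) = 1/(97879 + (-4 + (-1 - 126)**2/36)) = 1/(97879 + (-4 + (1/36)*(-127)**2)) = 1/(97879 + (-4 + (1/36)*16129)) = 1/(97879 + (-4 + 16129/36)) = 1/(97879 + 15985/36) = 1/(3539629/36) = 36/3539629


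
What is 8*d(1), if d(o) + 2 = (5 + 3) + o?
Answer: 56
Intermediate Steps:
d(o) = 6 + o (d(o) = -2 + ((5 + 3) + o) = -2 + (8 + o) = 6 + o)
8*d(1) = 8*(6 + 1) = 8*7 = 56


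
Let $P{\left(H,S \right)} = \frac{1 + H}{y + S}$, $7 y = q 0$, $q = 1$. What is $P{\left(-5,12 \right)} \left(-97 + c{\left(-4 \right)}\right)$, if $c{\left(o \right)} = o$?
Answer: $\frac{101}{3} \approx 33.667$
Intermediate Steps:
$y = 0$ ($y = \frac{1 \cdot 0}{7} = \frac{1}{7} \cdot 0 = 0$)
$P{\left(H,S \right)} = \frac{1 + H}{S}$ ($P{\left(H,S \right)} = \frac{1 + H}{0 + S} = \frac{1 + H}{S}$)
$P{\left(-5,12 \right)} \left(-97 + c{\left(-4 \right)}\right) = \frac{1 - 5}{12} \left(-97 - 4\right) = \frac{1}{12} \left(-4\right) \left(-101\right) = \left(- \frac{1}{3}\right) \left(-101\right) = \frac{101}{3}$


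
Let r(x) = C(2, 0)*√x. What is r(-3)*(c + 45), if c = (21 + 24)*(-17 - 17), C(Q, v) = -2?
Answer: 2970*I*√3 ≈ 5144.2*I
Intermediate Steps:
c = -1530 (c = 45*(-34) = -1530)
r(x) = -2*√x
r(-3)*(c + 45) = (-2*I*√3)*(-1530 + 45) = -2*I*√3*(-1485) = 2970*I*√3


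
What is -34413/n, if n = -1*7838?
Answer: 34413/7838 ≈ 4.3905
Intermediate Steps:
n = -7838
-34413/n = -34413/(-7838) = -34413*(-1/7838) = 34413/7838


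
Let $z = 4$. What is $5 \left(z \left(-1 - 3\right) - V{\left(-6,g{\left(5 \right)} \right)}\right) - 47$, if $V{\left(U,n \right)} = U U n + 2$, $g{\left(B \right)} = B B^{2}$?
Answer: $-22637$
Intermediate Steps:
$g{\left(B \right)} = B^{3}$
$V{\left(U,n \right)} = 2 + n U^{2}$ ($V{\left(U,n \right)} = U^{2} n + 2 = n U^{2} + 2 = 2 + n U^{2}$)
$5 \left(z \left(-1 - 3\right) - V{\left(-6,g{\left(5 \right)} \right)}\right) - 47 = 5 \left(4 \left(-1 - 3\right) - \left(2 + 5^{3} \left(-6\right)^{2}\right)\right) - 47 = 5 \left(4 \left(-4\right) - \left(2 + 125 \cdot 36\right)\right) - 47 = 5 \left(-16 - \left(2 + 4500\right)\right) - 47 = 5 \left(-16 - 4502\right) - 47 = 5 \left(-4518\right) - 47 = -22590 - 47 = -22637$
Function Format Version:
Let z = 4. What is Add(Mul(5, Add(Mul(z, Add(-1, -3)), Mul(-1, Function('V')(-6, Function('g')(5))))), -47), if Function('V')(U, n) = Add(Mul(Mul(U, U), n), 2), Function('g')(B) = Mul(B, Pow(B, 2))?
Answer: -22637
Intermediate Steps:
Function('g')(B) = Pow(B, 3)
Function('V')(U, n) = Add(2, Mul(n, Pow(U, 2))) (Function('V')(U, n) = Add(Mul(Pow(U, 2), n), 2) = Add(Mul(n, Pow(U, 2)), 2) = Add(2, Mul(n, Pow(U, 2))))
Add(Mul(5, Add(Mul(z, Add(-1, -3)), Mul(-1, Function('V')(-6, Function('g')(5))))), -47) = Add(Mul(5, Add(Mul(4, Add(-1, -3)), Mul(-1, Add(2, Mul(Pow(5, 3), Pow(-6, 2)))))), -47) = Add(Mul(5, Add(Mul(4, -4), Mul(-1, Add(2, Mul(125, 36))))), -47) = Add(Mul(5, Add(-16, Mul(-1, Add(2, 4500)))), -47) = Add(Mul(5, Add(-16, Mul(-1, 4502))), -47) = Add(Mul(5, Add(-16, -4502)), -47) = Add(Mul(5, -4518), -47) = Add(-22590, -47) = -22637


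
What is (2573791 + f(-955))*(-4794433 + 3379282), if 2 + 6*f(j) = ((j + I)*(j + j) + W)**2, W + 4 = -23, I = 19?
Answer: -1507609759463240661/2 ≈ -7.5381e+17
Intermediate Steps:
W = -27 (W = -4 - 23 = -27)
f(j) = -1/3 + (-27 + 2*j*(19 + j))**2/6 (f(j) = -1/3 + ((j + 19)*(j + j) - 27)**2/6 = -1/3 + ((19 + j)*(2*j) - 27)**2/6 = -1/3 + (2*j*(19 + j) - 27)**2/6 = -1/3 + (-27 + 2*j*(19 + j))**2/6)
(2573791 + f(-955))*(-4794433 + 3379282) = (2573791 + (-1/3 + (-27 + 2*(-955)**2 + 38*(-955))**2/6))*(-4794433 + 3379282) = (2573791 + (-1/3 + (-27 + 2*912025 - 36290)**2/6))*(-1415151) = (2573791 + (-1/3 + (-27 + 1824050 - 36290)**2/6))*(-1415151) = (2573791 + (-1/3 + (1/6)*1787733**2))*(-1415151) = (2573791 + (-1/3 + (1/6)*3195989279289))*(-1415151) = (2573791 + (-1/3 + 1065329759763/2))*(-1415151) = (2573791 + 3195989279287/6)*(-1415151) = (3196004722033/6)*(-1415151) = -1507609759463240661/2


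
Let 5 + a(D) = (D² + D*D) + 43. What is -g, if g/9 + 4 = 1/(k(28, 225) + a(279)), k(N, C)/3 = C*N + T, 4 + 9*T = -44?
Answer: 6285735/174604 ≈ 36.000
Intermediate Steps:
T = -16/3 (T = -4/9 + (⅑)*(-44) = -4/9 - 44/9 = -16/3 ≈ -5.3333)
a(D) = 38 + 2*D² (a(D) = -5 + ((D² + D*D) + 43) = -5 + ((D² + D²) + 43) = -5 + (2*D² + 43) = -5 + (43 + 2*D²) = 38 + 2*D²)
k(N, C) = -16 + 3*C*N (k(N, C) = 3*(C*N - 16/3) = 3*(-16/3 + C*N) = -16 + 3*C*N)
g = -6285735/174604 (g = -36 + 9/((-16 + 3*225*28) + (38 + 2*279²)) = -36 + 9/((-16 + 18900) + (38 + 2*77841)) = -36 + 9/(18884 + (38 + 155682)) = -36 + 9/(18884 + 155720) = -36 + 9/174604 = -6285735/174604 ≈ -36.000)
-g = -1*(-6285735/174604) = 6285735/174604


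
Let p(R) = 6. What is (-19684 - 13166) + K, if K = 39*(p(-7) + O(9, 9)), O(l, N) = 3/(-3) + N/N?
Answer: -32616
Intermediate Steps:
O(l, N) = 0 (O(l, N) = 3*(-⅓) + 1 = -1 + 1 = 0)
K = 234 (K = 39*(6 + 0) = 39*6 = 234)
(-19684 - 13166) + K = (-19684 - 13166) + 234 = -32850 + 234 = -32616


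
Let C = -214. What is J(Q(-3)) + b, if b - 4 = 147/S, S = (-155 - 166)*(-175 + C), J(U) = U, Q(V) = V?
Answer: 41672/41623 ≈ 1.0012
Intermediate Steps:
S = 124869 (S = (-155 - 166)*(-175 - 214) = -321*(-389) = 124869)
b = 166541/41623 (b = 4 + 147/124869 = 4 + 147*(1/124869) = 4 + 49/41623 = 166541/41623 ≈ 4.0012)
J(Q(-3)) + b = -3 + 166541/41623 = 41672/41623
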